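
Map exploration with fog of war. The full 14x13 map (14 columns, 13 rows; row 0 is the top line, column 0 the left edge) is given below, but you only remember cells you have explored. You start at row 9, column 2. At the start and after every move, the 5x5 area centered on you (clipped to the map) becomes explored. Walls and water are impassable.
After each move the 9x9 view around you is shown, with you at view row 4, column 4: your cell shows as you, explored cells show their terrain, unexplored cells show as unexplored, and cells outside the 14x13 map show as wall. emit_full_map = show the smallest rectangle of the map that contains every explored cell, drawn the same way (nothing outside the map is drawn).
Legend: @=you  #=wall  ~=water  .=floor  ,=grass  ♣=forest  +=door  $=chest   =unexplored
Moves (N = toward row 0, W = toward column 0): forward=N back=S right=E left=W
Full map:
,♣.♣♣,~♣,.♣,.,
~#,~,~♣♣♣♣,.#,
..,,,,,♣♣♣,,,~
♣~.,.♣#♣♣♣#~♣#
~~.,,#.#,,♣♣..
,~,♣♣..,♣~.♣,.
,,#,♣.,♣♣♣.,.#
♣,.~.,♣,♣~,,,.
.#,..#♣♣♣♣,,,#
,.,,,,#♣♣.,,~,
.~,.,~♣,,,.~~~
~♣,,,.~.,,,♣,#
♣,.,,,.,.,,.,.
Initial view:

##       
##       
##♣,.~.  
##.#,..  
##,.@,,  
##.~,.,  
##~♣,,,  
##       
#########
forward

##       
##       
##,,#,♣  
##♣,.~.  
##.#@..  
##,.,,,  
##.~,.,  
##~♣,,,  
##       

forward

##       
##       
##,~,♣♣  
##,,#,♣  
##♣,@~.  
##.#,..  
##,.,,,  
##.~,.,  
##~♣,,,  

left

###      
###      
###,~,♣♣ 
###,,#,♣ 
###♣@.~. 
###.#,.. 
###,.,,, 
###.~,., 
###~♣,,, 

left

####     
####     
####,~,♣♣
####,,#,♣
####@,.~.
####.#,..
####,.,,,
####.~,.,
####~♣,,,

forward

####     
####     
####~~.  
####,~,♣♣
####@,#,♣
####♣,.~.
####.#,..
####,.,,,
####.~,.,

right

###      
###      
###~~.,  
###,~,♣♣ 
###,@#,♣ 
###♣,.~. 
###.#,.. 
###,.,,, 
###.~,., 

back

###      
###~~.,  
###,~,♣♣ 
###,,#,♣ 
###♣@.~. 
###.#,.. 
###,.,,, 
###.~,., 
###~♣,,, 

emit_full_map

~~., 
,~,♣♣
,,#,♣
♣@.~.
.#,..
,.,,,
.~,.,
~♣,,,

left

####     
####~~., 
####,~,♣♣
####,,#,♣
####@,.~.
####.#,..
####,.,,,
####.~,.,
####~♣,,,

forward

####     
####     
####~~., 
####,~,♣♣
####@,#,♣
####♣,.~.
####.#,..
####,.,,,
####.~,.,

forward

####     
####     
####♣~.  
####~~., 
####@~,♣♣
####,,#,♣
####♣,.~.
####.#,..
####,.,,,

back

####     
####♣~.  
####~~., 
####,~,♣♣
####@,#,♣
####♣,.~.
####.#,..
####,.,,,
####.~,.,

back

####♣~.  
####~~., 
####,~,♣♣
####,,#,♣
####@,.~.
####.#,..
####,.,,,
####.~,.,
####~♣,,,

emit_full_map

♣~.  
~~., 
,~,♣♣
,,#,♣
@,.~.
.#,..
,.,,,
.~,.,
~♣,,,

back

####~~., 
####,~,♣♣
####,,#,♣
####♣,.~.
####@#,..
####,.,,,
####.~,.,
####~♣,,,
####     

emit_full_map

♣~.  
~~., 
,~,♣♣
,,#,♣
♣,.~.
@#,..
,.,,,
.~,.,
~♣,,,


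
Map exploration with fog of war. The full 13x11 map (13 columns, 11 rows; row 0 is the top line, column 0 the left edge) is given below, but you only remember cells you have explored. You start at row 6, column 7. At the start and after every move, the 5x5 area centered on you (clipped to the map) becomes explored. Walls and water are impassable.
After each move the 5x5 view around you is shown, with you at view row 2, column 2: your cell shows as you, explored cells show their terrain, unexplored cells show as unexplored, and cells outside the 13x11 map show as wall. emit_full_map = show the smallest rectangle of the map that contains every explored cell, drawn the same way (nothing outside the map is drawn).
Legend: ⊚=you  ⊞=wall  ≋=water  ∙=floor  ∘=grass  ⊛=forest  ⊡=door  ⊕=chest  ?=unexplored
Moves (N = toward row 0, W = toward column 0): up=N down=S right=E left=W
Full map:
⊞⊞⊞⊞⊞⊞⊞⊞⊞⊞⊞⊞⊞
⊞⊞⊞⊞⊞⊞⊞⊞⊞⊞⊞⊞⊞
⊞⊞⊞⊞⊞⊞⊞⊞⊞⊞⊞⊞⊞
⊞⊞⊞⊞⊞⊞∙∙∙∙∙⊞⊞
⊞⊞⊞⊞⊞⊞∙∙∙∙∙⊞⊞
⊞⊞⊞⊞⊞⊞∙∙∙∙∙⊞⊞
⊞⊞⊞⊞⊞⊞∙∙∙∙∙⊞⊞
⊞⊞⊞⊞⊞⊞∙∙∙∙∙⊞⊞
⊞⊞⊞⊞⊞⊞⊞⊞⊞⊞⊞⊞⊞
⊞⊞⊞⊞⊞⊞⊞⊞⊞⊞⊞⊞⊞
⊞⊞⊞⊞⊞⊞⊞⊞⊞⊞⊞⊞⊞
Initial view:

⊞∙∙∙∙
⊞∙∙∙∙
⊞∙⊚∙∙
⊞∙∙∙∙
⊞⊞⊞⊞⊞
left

⊞⊞∙∙∙
⊞⊞∙∙∙
⊞⊞⊚∙∙
⊞⊞∙∙∙
⊞⊞⊞⊞⊞

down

⊞⊞∙∙∙
⊞⊞∙∙∙
⊞⊞⊚∙∙
⊞⊞⊞⊞⊞
⊞⊞⊞⊞⊞

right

⊞∙∙∙∙
⊞∙∙∙∙
⊞∙⊚∙∙
⊞⊞⊞⊞⊞
⊞⊞⊞⊞⊞

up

⊞∙∙∙∙
⊞∙∙∙∙
⊞∙⊚∙∙
⊞∙∙∙∙
⊞⊞⊞⊞⊞

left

⊞⊞∙∙∙
⊞⊞∙∙∙
⊞⊞⊚∙∙
⊞⊞∙∙∙
⊞⊞⊞⊞⊞

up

⊞⊞∙∙∙
⊞⊞∙∙∙
⊞⊞⊚∙∙
⊞⊞∙∙∙
⊞⊞∙∙∙

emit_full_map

⊞⊞∙∙∙?
⊞⊞∙∙∙∙
⊞⊞⊚∙∙∙
⊞⊞∙∙∙∙
⊞⊞∙∙∙∙
⊞⊞⊞⊞⊞⊞
⊞⊞⊞⊞⊞⊞

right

⊞∙∙∙∙
⊞∙∙∙∙
⊞∙⊚∙∙
⊞∙∙∙∙
⊞∙∙∙∙

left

⊞⊞∙∙∙
⊞⊞∙∙∙
⊞⊞⊚∙∙
⊞⊞∙∙∙
⊞⊞∙∙∙

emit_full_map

⊞⊞∙∙∙∙
⊞⊞∙∙∙∙
⊞⊞⊚∙∙∙
⊞⊞∙∙∙∙
⊞⊞∙∙∙∙
⊞⊞⊞⊞⊞⊞
⊞⊞⊞⊞⊞⊞


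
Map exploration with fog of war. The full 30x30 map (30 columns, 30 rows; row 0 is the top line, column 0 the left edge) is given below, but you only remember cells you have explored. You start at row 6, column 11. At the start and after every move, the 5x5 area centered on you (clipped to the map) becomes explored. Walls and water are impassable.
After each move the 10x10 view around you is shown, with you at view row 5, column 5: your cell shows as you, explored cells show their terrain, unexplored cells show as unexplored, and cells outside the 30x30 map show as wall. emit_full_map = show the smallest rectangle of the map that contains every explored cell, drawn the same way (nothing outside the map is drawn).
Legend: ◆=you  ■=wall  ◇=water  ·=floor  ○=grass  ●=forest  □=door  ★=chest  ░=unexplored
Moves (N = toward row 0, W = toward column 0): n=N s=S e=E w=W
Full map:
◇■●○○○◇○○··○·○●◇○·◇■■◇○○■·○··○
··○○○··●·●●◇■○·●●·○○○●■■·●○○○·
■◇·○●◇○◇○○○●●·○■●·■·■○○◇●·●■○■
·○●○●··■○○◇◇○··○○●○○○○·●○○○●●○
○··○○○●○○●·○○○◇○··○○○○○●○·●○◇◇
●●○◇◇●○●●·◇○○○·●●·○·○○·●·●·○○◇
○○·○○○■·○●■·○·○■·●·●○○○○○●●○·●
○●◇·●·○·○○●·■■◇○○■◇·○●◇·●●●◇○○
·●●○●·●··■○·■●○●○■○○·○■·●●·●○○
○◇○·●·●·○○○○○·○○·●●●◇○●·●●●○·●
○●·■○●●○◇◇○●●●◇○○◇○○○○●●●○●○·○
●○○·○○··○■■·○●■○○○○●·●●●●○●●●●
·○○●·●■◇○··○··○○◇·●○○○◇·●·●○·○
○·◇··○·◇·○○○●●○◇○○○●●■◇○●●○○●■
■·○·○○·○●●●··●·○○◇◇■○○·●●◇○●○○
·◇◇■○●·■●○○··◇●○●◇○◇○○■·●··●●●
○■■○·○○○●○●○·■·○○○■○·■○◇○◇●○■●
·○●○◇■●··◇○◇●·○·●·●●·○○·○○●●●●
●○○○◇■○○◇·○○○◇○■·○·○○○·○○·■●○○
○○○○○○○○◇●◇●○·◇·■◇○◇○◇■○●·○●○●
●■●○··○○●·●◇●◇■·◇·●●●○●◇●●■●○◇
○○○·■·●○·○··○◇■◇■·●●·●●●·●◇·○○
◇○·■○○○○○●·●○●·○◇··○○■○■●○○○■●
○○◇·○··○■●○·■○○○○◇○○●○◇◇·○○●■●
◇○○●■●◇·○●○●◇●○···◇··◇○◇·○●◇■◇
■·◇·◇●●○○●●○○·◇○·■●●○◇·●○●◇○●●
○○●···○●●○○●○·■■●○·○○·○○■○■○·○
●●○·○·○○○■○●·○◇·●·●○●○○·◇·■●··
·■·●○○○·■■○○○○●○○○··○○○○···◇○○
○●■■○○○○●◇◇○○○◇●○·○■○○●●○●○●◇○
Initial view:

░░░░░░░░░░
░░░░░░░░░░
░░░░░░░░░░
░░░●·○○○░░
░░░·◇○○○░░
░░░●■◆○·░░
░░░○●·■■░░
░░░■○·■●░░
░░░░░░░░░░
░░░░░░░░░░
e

░░░░░░░░░░
░░░░░░░░░░
░░░░░░░░░░
░░●·○○○◇░░
░░·◇○○○·░░
░░●■·◆·○░░
░░○●·■■◇░░
░░■○·■●○░░
░░░░░░░░░░
░░░░░░░░░░

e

░░░░░░░░░░
░░░░░░░░░░
░░░░░░░░░░
░●·○○○◇○░░
░·◇○○○·●░░
░●■·○◆○■░░
░○●·■■◇○░░
░■○·■●○●░░
░░░░░░░░░░
░░░░░░░░░░

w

░░░░░░░░░░
░░░░░░░░░░
░░░░░░░░░░
░░●·○○○◇○░
░░·◇○○○·●░
░░●■·◆·○■░
░░○●·■■◇○░
░░■○·■●○●░
░░░░░░░░░░
░░░░░░░░░░

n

░░░░░░░░░░
░░░░░░░░░░
░░░░░░░░░░
░░░◇◇○··░░
░░●·○○○◇○░
░░·◇○◆○·●░
░░●■·○·○■░
░░○●·■■◇○░
░░■○·■●○●░
░░░░░░░░░░

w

░░░░░░░░░░
░░░░░░░░░░
░░░░░░░░░░
░░░○◇◇○··░
░░░●·○○○◇○
░░░·◇◆○○·●
░░░●■·○·○■
░░░○●·■■◇○
░░░■○·■●○●
░░░░░░░░░░

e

░░░░░░░░░░
░░░░░░░░░░
░░░░░░░░░░
░░○◇◇○··░░
░░●·○○○◇○░
░░·◇○◆○·●░
░░●■·○·○■░
░░○●·■■◇○░
░░■○·■●○●░
░░░░░░░░░░

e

░░░░░░░░░░
░░░░░░░░░░
░░░░░░░░░░
░○◇◇○··○░░
░●·○○○◇○░░
░·◇○○◆·●░░
░●■·○·○■░░
░○●·■■◇○░░
░■○·■●○●░░
░░░░░░░░░░

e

░░░░░░░░░░
░░░░░░░░░░
░░░░░░░░░░
○◇◇○··○○░░
●·○○○◇○·░░
·◇○○○◆●●░░
●■·○·○■·░░
○●·■■◇○○░░
■○·■●○●░░░
░░░░░░░░░░

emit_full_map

○◇◇○··○○
●·○○○◇○·
·◇○○○◆●●
●■·○·○■·
○●·■■◇○○
■○·■●○●░

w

░░░░░░░░░░
░░░░░░░░░░
░░░░░░░░░░
░○◇◇○··○○░
░●·○○○◇○·░
░·◇○○◆·●●░
░●■·○·○■·░
░○●·■■◇○○░
░■○·■●○●░░
░░░░░░░░░░

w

░░░░░░░░░░
░░░░░░░░░░
░░░░░░░░░░
░░○◇◇○··○○
░░●·○○○◇○·
░░·◇○◆○·●●
░░●■·○·○■·
░░○●·■■◇○○
░░■○·■●○●░
░░░░░░░░░░

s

░░░░░░░░░░
░░░░░░░░░░
░░○◇◇○··○○
░░●·○○○◇○·
░░·◇○○○·●●
░░●■·◆·○■·
░░○●·■■◇○○
░░■○·■●○●░
░░░░░░░░░░
░░░░░░░░░░

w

░░░░░░░░░░
░░░░░░░░░░
░░░○◇◇○··○
░░░●·○○○◇○
░░░·◇○○○·●
░░░●■◆○·○■
░░░○●·■■◇○
░░░■○·■●○●
░░░░░░░░░░
░░░░░░░░░░

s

░░░░░░░░░░
░░░○◇◇○··○
░░░●·○○○◇○
░░░·◇○○○·●
░░░●■·○·○■
░░░○●◆■■◇○
░░░■○·■●○●
░░░○○○○·░░
░░░░░░░░░░
░░░░░░░░░░

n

░░░░░░░░░░
░░░░░░░░░░
░░░○◇◇○··○
░░░●·○○○◇○
░░░·◇○○○·●
░░░●■◆○·○■
░░░○●·■■◇○
░░░■○·■●○●
░░░○○○○·░░
░░░░░░░░░░

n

░░░░░░░░░░
░░░░░░░░░░
░░░░░░░░░░
░░░○◇◇○··○
░░░●·○○○◇○
░░░·◇◆○○·●
░░░●■·○·○■
░░░○●·■■◇○
░░░■○·■●○●
░░░○○○○·░░

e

░░░░░░░░░░
░░░░░░░░░░
░░░░░░░░░░
░░○◇◇○··○○
░░●·○○○◇○·
░░·◇○◆○·●●
░░●■·○·○■·
░░○●·■■◇○○
░░■○·■●○●░
░░○○○○·░░░

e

░░░░░░░░░░
░░░░░░░░░░
░░░░░░░░░░
░○◇◇○··○○░
░●·○○○◇○·░
░·◇○○◆·●●░
░●■·○·○■·░
░○●·■■◇○○░
░■○·■●○●░░
░○○○○·░░░░

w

░░░░░░░░░░
░░░░░░░░░░
░░░░░░░░░░
░░○◇◇○··○○
░░●·○○○◇○·
░░·◇○◆○·●●
░░●■·○·○■·
░░○●·■■◇○○
░░■○·■●○●░
░░○○○○·░░░

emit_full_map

○◇◇○··○○
●·○○○◇○·
·◇○◆○·●●
●■·○·○■·
○●·■■◇○○
■○·■●○●░
○○○○·░░░

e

░░░░░░░░░░
░░░░░░░░░░
░░░░░░░░░░
░○◇◇○··○○░
░●·○○○◇○·░
░·◇○○◆·●●░
░●■·○·○■·░
░○●·■■◇○○░
░■○·■●○●░░
░○○○○·░░░░

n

■■■■■■■■■■
░░░░░░░░░░
░░░░░░░░░░
░░░●●·○■░░
░○◇◇○··○○░
░●·○○◆◇○·░
░·◇○○○·●●░
░●■·○·○■·░
░○●·■■◇○○░
░■○·■●○●░░

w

■■■■■■■■■■
░░░░░░░░░░
░░░░░░░░░░
░░░○●●·○■░
░░○◇◇○··○○
░░●·○◆○◇○·
░░·◇○○○·●●
░░●■·○·○■·
░░○●·■■◇○○
░░■○·■●○●░

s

░░░░░░░░░░
░░░░░░░░░░
░░░○●●·○■░
░░○◇◇○··○○
░░●·○○○◇○·
░░·◇○◆○·●●
░░●■·○·○■·
░░○●·■■◇○○
░░■○·■●○●░
░░○○○○·░░░

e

░░░░░░░░░░
░░░░░░░░░░
░░○●●·○■░░
░○◇◇○··○○░
░●·○○○◇○·░
░·◇○○◆·●●░
░●■·○·○■·░
░○●·■■◇○○░
░■○·■●○●░░
░○○○○·░░░░

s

░░░░░░░░░░
░░○●●·○■░░
░○◇◇○··○○░
░●·○○○◇○·░
░·◇○○○·●●░
░●■·○◆○■·░
░○●·■■◇○○░
░■○·■●○●░░
░○○○○·░░░░
░░░░░░░░░░

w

░░░░░░░░░░
░░░○●●·○■░
░░○◇◇○··○○
░░●·○○○◇○·
░░·◇○○○·●●
░░●■·◆·○■·
░░○●·■■◇○○
░░■○·■●○●░
░░○○○○·░░░
░░░░░░░░░░

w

░░░░░░░░░░
░░░░○●●·○■
░░░○◇◇○··○
░░░●·○○○◇○
░░░·◇○○○·●
░░░●■◆○·○■
░░░○●·■■◇○
░░░■○·■●○●
░░░○○○○·░░
░░░░░░░░░░

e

░░░░░░░░░░
░░░○●●·○■░
░░○◇◇○··○○
░░●·○○○◇○·
░░·◇○○○·●●
░░●■·◆·○■·
░░○●·■■◇○○
░░■○·■●○●░
░░○○○○·░░░
░░░░░░░░░░

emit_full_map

░○●●·○■░
○◇◇○··○○
●·○○○◇○·
·◇○○○·●●
●■·◆·○■·
○●·■■◇○○
■○·■●○●░
○○○○·░░░

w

░░░░░░░░░░
░░░░○●●·○■
░░░○◇◇○··○
░░░●·○○○◇○
░░░·◇○○○·●
░░░●■◆○·○■
░░░○●·■■◇○
░░░■○·■●○●
░░░○○○○·░░
░░░░░░░░░░

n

░░░░░░░░░░
░░░░░░░░░░
░░░░○●●·○■
░░░○◇◇○··○
░░░●·○○○◇○
░░░·◇◆○○·●
░░░●■·○·○■
░░░○●·■■◇○
░░░■○·■●○●
░░░○○○○·░░

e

░░░░░░░░░░
░░░░░░░░░░
░░░○●●·○■░
░░○◇◇○··○○
░░●·○○○◇○·
░░·◇○◆○·●●
░░●■·○·○■·
░░○●·■■◇○○
░░■○·■●○●░
░░○○○○·░░░

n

■■■■■■■■■■
░░░░░░░░░░
░░░░░░░░░░
░░░○●●·○■░
░░○◇◇○··○○
░░●·○◆○◇○·
░░·◇○○○·●●
░░●■·○·○■·
░░○●·■■◇○○
░░■○·■●○●░

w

■■■■■■■■■■
░░░░░░░░░░
░░░░░░░░░░
░░░○○●●·○■
░░░○◇◇○··○
░░░●·◆○○◇○
░░░·◇○○○·●
░░░●■·○·○■
░░░○●·■■◇○
░░░■○·■●○●

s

░░░░░░░░░░
░░░░░░░░░░
░░░○○●●·○■
░░░○◇◇○··○
░░░●·○○○◇○
░░░·◇◆○○·●
░░░●■·○·○■
░░░○●·■■◇○
░░░■○·■●○●
░░░○○○○·░░

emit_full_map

○○●●·○■░
○◇◇○··○○
●·○○○◇○·
·◇◆○○·●●
●■·○·○■·
○●·■■◇○○
■○·■●○●░
○○○○·░░░


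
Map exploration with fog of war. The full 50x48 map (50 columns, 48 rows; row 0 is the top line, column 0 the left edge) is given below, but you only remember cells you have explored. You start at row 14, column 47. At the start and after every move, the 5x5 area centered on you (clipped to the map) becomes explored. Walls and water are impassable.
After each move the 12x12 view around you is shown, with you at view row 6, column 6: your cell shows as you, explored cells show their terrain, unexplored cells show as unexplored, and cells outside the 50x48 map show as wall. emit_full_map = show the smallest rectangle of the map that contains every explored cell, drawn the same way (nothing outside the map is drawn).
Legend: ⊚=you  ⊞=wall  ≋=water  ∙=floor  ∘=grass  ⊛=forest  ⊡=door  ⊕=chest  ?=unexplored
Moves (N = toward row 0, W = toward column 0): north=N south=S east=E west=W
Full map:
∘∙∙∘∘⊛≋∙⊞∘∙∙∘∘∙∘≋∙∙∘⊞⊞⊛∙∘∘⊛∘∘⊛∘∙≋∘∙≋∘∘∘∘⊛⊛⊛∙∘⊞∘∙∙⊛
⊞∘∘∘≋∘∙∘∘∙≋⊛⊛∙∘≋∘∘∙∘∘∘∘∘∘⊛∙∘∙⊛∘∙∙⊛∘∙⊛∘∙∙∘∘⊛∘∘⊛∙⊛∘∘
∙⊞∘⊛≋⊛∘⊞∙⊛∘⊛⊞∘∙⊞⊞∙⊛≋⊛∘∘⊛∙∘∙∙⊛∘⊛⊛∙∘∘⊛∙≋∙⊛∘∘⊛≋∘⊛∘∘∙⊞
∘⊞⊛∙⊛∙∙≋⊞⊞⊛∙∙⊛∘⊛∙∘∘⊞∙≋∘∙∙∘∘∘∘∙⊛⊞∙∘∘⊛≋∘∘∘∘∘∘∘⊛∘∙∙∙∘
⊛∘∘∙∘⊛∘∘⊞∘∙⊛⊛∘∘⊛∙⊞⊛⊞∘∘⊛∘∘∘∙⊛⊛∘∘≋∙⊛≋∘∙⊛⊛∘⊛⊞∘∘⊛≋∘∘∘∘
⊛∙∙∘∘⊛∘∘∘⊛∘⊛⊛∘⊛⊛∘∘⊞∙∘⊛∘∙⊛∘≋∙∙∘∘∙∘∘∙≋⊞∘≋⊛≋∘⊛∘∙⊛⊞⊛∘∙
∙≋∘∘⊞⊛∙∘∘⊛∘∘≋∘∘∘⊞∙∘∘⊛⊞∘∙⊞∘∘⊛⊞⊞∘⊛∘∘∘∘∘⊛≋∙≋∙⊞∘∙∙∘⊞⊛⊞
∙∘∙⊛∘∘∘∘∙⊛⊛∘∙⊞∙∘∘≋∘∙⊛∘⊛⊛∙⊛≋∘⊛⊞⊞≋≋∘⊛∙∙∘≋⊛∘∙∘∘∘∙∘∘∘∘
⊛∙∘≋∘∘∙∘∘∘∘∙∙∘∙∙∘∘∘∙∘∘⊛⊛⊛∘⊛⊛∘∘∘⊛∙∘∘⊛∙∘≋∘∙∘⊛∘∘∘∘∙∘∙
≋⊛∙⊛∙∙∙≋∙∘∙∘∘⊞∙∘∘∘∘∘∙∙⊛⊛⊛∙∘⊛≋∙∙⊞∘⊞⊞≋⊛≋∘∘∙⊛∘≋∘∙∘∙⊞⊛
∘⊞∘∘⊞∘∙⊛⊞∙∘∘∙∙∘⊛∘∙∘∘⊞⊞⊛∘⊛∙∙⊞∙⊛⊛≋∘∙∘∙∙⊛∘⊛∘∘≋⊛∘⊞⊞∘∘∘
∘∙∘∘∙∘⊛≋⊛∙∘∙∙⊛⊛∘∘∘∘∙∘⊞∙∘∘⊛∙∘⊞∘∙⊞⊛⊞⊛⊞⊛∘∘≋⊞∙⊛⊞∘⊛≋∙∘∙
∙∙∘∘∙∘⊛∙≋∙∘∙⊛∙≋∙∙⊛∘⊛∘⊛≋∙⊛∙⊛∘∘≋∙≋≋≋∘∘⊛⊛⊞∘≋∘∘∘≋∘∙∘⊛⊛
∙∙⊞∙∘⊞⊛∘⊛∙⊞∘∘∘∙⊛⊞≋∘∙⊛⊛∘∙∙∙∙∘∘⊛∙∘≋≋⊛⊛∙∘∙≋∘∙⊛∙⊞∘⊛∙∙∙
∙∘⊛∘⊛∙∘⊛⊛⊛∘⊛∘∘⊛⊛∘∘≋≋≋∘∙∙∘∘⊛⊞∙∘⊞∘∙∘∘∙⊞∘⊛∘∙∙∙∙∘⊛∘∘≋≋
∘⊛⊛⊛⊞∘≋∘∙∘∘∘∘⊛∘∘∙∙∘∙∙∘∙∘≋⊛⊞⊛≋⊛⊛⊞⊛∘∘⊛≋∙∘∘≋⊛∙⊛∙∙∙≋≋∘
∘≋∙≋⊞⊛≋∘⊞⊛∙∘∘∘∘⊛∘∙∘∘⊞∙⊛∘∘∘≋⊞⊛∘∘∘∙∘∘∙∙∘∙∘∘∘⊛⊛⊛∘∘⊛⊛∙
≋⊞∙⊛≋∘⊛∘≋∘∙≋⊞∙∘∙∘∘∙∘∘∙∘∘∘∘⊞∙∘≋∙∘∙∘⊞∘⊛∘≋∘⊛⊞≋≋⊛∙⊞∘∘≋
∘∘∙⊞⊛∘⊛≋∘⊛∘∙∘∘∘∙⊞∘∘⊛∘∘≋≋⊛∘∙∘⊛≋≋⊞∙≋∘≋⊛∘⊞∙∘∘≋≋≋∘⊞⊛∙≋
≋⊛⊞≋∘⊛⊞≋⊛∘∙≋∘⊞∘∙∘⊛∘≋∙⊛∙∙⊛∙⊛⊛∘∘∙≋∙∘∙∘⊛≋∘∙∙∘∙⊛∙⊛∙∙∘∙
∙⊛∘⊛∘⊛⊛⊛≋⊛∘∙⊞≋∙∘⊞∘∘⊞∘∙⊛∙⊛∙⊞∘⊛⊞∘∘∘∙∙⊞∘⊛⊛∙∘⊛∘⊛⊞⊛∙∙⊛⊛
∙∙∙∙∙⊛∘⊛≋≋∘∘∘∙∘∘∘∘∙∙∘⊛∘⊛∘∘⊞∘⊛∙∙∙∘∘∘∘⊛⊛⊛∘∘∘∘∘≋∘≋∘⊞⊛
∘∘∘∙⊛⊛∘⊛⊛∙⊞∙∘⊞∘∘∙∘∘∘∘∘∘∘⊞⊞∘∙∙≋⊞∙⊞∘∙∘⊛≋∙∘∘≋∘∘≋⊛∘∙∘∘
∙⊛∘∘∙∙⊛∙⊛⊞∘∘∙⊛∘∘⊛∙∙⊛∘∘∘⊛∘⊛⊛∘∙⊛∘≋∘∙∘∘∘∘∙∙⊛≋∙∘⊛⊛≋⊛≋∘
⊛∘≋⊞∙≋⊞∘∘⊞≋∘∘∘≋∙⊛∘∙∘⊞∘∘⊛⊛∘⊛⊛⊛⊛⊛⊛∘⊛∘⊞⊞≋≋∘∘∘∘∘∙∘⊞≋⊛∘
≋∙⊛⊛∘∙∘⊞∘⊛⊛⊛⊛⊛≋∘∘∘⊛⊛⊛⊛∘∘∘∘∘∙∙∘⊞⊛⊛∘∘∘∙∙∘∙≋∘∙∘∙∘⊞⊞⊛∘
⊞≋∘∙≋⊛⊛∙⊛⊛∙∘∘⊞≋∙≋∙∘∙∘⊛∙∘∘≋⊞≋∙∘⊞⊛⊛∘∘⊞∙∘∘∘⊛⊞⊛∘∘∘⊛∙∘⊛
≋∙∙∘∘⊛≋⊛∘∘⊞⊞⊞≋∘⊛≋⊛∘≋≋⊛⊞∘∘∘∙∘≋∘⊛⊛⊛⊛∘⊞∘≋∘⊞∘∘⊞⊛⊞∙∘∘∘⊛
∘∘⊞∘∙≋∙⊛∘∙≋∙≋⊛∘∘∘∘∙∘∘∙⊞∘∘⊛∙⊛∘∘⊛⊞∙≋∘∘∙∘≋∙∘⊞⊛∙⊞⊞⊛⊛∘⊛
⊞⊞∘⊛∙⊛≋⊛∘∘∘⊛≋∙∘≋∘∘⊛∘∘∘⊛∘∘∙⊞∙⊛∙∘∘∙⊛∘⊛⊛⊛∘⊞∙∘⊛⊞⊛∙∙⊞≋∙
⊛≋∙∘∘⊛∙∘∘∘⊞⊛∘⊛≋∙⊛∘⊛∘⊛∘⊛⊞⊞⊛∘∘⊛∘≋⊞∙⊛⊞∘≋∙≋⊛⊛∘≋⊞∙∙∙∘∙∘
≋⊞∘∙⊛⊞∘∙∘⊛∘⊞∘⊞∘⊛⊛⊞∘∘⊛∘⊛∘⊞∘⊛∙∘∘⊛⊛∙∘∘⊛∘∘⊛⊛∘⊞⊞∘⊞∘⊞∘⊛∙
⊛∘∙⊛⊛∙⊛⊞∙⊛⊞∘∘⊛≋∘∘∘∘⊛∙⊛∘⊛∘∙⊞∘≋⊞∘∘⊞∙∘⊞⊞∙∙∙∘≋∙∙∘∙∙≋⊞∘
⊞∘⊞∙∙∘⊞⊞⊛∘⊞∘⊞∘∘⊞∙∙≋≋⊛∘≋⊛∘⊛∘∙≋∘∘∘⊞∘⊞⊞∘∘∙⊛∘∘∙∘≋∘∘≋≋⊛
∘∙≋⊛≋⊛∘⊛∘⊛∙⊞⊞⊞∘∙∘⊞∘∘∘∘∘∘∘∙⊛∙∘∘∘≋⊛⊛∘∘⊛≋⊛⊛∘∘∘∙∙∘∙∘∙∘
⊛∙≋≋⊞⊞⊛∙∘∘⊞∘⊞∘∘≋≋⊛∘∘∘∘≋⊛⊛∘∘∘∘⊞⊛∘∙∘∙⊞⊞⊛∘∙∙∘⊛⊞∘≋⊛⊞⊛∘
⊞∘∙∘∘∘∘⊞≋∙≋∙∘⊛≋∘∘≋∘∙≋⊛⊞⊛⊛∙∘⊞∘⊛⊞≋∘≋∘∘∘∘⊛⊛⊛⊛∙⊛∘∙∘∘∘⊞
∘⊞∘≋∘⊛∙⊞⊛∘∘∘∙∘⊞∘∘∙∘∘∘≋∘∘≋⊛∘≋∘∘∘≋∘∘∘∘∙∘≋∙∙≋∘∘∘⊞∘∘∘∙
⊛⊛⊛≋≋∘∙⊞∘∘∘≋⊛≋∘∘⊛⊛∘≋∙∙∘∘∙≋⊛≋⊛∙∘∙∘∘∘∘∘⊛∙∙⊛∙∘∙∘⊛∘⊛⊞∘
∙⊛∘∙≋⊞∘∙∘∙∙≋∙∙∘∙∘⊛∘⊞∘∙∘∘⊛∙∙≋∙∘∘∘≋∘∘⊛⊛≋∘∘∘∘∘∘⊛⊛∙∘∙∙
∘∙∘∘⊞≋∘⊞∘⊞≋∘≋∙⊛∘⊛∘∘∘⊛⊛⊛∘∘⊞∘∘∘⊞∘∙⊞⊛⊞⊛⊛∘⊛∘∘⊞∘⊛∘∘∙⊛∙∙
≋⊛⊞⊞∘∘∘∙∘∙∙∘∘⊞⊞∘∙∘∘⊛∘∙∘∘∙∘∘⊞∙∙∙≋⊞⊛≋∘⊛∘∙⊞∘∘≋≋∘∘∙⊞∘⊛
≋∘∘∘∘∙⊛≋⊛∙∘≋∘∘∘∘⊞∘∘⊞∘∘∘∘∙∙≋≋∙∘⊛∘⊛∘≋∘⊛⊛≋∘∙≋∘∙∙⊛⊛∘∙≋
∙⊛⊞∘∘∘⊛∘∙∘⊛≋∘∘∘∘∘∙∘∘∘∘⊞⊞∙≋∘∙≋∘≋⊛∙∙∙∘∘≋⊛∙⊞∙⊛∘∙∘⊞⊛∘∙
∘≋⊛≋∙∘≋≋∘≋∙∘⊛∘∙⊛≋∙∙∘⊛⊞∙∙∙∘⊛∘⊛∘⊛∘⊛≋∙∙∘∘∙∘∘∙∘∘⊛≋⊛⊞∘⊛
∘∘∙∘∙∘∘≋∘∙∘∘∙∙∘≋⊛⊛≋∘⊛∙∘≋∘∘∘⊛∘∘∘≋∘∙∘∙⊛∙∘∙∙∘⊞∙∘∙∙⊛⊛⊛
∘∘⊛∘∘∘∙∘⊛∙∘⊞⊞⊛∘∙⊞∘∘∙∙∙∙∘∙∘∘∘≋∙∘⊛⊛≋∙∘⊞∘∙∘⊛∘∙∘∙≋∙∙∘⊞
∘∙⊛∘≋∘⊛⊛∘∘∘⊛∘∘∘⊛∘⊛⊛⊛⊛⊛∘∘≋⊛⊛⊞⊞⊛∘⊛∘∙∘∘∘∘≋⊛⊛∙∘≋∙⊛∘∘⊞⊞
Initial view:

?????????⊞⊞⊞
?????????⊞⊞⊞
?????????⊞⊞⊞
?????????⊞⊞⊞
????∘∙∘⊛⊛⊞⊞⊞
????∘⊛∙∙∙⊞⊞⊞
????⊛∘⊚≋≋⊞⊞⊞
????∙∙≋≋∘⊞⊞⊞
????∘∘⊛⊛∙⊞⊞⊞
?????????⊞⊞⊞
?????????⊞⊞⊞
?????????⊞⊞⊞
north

?????????⊞⊞⊞
?????????⊞⊞⊞
?????????⊞⊞⊞
?????????⊞⊞⊞
????⊛≋∙∘∙⊞⊞⊞
????∘∙∘⊛⊛⊞⊞⊞
????∘⊛⊚∙∙⊞⊞⊞
????⊛∘∘≋≋⊞⊞⊞
????∙∙≋≋∘⊞⊞⊞
????∘∘⊛⊛∙⊞⊞⊞
?????????⊞⊞⊞
?????????⊞⊞⊞

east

????????⊞⊞⊞⊞
????????⊞⊞⊞⊞
????????⊞⊞⊞⊞
????????⊞⊞⊞⊞
???⊛≋∙∘∙⊞⊞⊞⊞
???∘∙∘⊛⊛⊞⊞⊞⊞
???∘⊛∙⊚∙⊞⊞⊞⊞
???⊛∘∘≋≋⊞⊞⊞⊞
???∙∙≋≋∘⊞⊞⊞⊞
???∘∘⊛⊛∙⊞⊞⊞⊞
????????⊞⊞⊞⊞
????????⊞⊞⊞⊞

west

?????????⊞⊞⊞
?????????⊞⊞⊞
?????????⊞⊞⊞
?????????⊞⊞⊞
????⊛≋∙∘∙⊞⊞⊞
????∘∙∘⊛⊛⊞⊞⊞
????∘⊛⊚∙∙⊞⊞⊞
????⊛∘∘≋≋⊞⊞⊞
????∙∙≋≋∘⊞⊞⊞
????∘∘⊛⊛∙⊞⊞⊞
?????????⊞⊞⊞
?????????⊞⊞⊞

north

?????????⊞⊞⊞
?????????⊞⊞⊞
?????????⊞⊞⊞
?????????⊞⊞⊞
????⊞⊞∘∘∘⊞⊞⊞
????⊛≋∙∘∙⊞⊞⊞
????∘∙⊚⊛⊛⊞⊞⊞
????∘⊛∙∙∙⊞⊞⊞
????⊛∘∘≋≋⊞⊞⊞
????∙∙≋≋∘⊞⊞⊞
????∘∘⊛⊛∙⊞⊞⊞
?????????⊞⊞⊞

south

?????????⊞⊞⊞
?????????⊞⊞⊞
?????????⊞⊞⊞
????⊞⊞∘∘∘⊞⊞⊞
????⊛≋∙∘∙⊞⊞⊞
????∘∙∘⊛⊛⊞⊞⊞
????∘⊛⊚∙∙⊞⊞⊞
????⊛∘∘≋≋⊞⊞⊞
????∙∙≋≋∘⊞⊞⊞
????∘∘⊛⊛∙⊞⊞⊞
?????????⊞⊞⊞
?????????⊞⊞⊞

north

?????????⊞⊞⊞
?????????⊞⊞⊞
?????????⊞⊞⊞
?????????⊞⊞⊞
????⊞⊞∘∘∘⊞⊞⊞
????⊛≋∙∘∙⊞⊞⊞
????∘∙⊚⊛⊛⊞⊞⊞
????∘⊛∙∙∙⊞⊞⊞
????⊛∘∘≋≋⊞⊞⊞
????∙∙≋≋∘⊞⊞⊞
????∘∘⊛⊛∙⊞⊞⊞
?????????⊞⊞⊞

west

??????????⊞⊞
??????????⊞⊞
??????????⊞⊞
??????????⊞⊞
????∘⊞⊞∘∘∘⊞⊞
????∘⊛≋∙∘∙⊞⊞
????≋∘⊚∘⊛⊛⊞⊞
????⊞∘⊛∙∙∙⊞⊞
????∘⊛∘∘≋≋⊞⊞
?????∙∙≋≋∘⊞⊞
?????∘∘⊛⊛∙⊞⊞
??????????⊞⊞

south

??????????⊞⊞
??????????⊞⊞
??????????⊞⊞
????∘⊞⊞∘∘∘⊞⊞
????∘⊛≋∙∘∙⊞⊞
????≋∘∙∘⊛⊛⊞⊞
????⊞∘⊚∙∙∙⊞⊞
????∘⊛∘∘≋≋⊞⊞
????∙∙∙≋≋∘⊞⊞
?????∘∘⊛⊛∙⊞⊞
??????????⊞⊞
??????????⊞⊞

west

???????????⊞
???????????⊞
???????????⊞
?????∘⊞⊞∘∘∘⊞
????⊞∘⊛≋∙∘∙⊞
????∘≋∘∙∘⊛⊛⊞
????∙⊞⊚⊛∙∙∙⊞
????∙∘⊛∘∘≋≋⊞
????⊛∙∙∙≋≋∘⊞
??????∘∘⊛⊛∙⊞
???????????⊞
???????????⊞

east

??????????⊞⊞
??????????⊞⊞
??????????⊞⊞
????∘⊞⊞∘∘∘⊞⊞
???⊞∘⊛≋∙∘∙⊞⊞
???∘≋∘∙∘⊛⊛⊞⊞
???∙⊞∘⊚∙∙∙⊞⊞
???∙∘⊛∘∘≋≋⊞⊞
???⊛∙∙∙≋≋∘⊞⊞
?????∘∘⊛⊛∙⊞⊞
??????????⊞⊞
??????????⊞⊞

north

??????????⊞⊞
??????????⊞⊞
??????????⊞⊞
??????????⊞⊞
????∘⊞⊞∘∘∘⊞⊞
???⊞∘⊛≋∙∘∙⊞⊞
???∘≋∘⊚∘⊛⊛⊞⊞
???∙⊞∘⊛∙∙∙⊞⊞
???∙∘⊛∘∘≋≋⊞⊞
???⊛∙∙∙≋≋∘⊞⊞
?????∘∘⊛⊛∙⊞⊞
??????????⊞⊞

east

?????????⊞⊞⊞
?????????⊞⊞⊞
?????????⊞⊞⊞
?????????⊞⊞⊞
???∘⊞⊞∘∘∘⊞⊞⊞
??⊞∘⊛≋∙∘∙⊞⊞⊞
??∘≋∘∙⊚⊛⊛⊞⊞⊞
??∙⊞∘⊛∙∙∙⊞⊞⊞
??∙∘⊛∘∘≋≋⊞⊞⊞
??⊛∙∙∙≋≋∘⊞⊞⊞
????∘∘⊛⊛∙⊞⊞⊞
?????????⊞⊞⊞

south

?????????⊞⊞⊞
?????????⊞⊞⊞
?????????⊞⊞⊞
???∘⊞⊞∘∘∘⊞⊞⊞
??⊞∘⊛≋∙∘∙⊞⊞⊞
??∘≋∘∙∘⊛⊛⊞⊞⊞
??∙⊞∘⊛⊚∙∙⊞⊞⊞
??∙∘⊛∘∘≋≋⊞⊞⊞
??⊛∙∙∙≋≋∘⊞⊞⊞
????∘∘⊛⊛∙⊞⊞⊞
?????????⊞⊞⊞
?????????⊞⊞⊞

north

?????????⊞⊞⊞
?????????⊞⊞⊞
?????????⊞⊞⊞
?????????⊞⊞⊞
???∘⊞⊞∘∘∘⊞⊞⊞
??⊞∘⊛≋∙∘∙⊞⊞⊞
??∘≋∘∙⊚⊛⊛⊞⊞⊞
??∙⊞∘⊛∙∙∙⊞⊞⊞
??∙∘⊛∘∘≋≋⊞⊞⊞
??⊛∙∙∙≋≋∘⊞⊞⊞
????∘∘⊛⊛∙⊞⊞⊞
?????????⊞⊞⊞

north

?????????⊞⊞⊞
?????????⊞⊞⊞
?????????⊞⊞⊞
?????????⊞⊞⊞
????∙∘∙⊞⊛⊞⊞⊞
???∘⊞⊞∘∘∘⊞⊞⊞
??⊞∘⊛≋⊚∘∙⊞⊞⊞
??∘≋∘∙∘⊛⊛⊞⊞⊞
??∙⊞∘⊛∙∙∙⊞⊞⊞
??∙∘⊛∘∘≋≋⊞⊞⊞
??⊛∙∙∙≋≋∘⊞⊞⊞
????∘∘⊛⊛∙⊞⊞⊞

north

?????????⊞⊞⊞
?????????⊞⊞⊞
?????????⊞⊞⊞
?????????⊞⊞⊞
????∘∘∙∘∙⊞⊞⊞
????∙∘∙⊞⊛⊞⊞⊞
???∘⊞⊞⊚∘∘⊞⊞⊞
??⊞∘⊛≋∙∘∙⊞⊞⊞
??∘≋∘∙∘⊛⊛⊞⊞⊞
??∙⊞∘⊛∙∙∙⊞⊞⊞
??∙∘⊛∘∘≋≋⊞⊞⊞
??⊛∙∙∙≋≋∘⊞⊞⊞

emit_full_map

??∘∘∙∘∙
??∙∘∙⊞⊛
?∘⊞⊞⊚∘∘
⊞∘⊛≋∙∘∙
∘≋∘∙∘⊛⊛
∙⊞∘⊛∙∙∙
∙∘⊛∘∘≋≋
⊛∙∙∙≋≋∘
??∘∘⊛⊛∙

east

????????⊞⊞⊞⊞
????????⊞⊞⊞⊞
????????⊞⊞⊞⊞
????????⊞⊞⊞⊞
???∘∘∙∘∙⊞⊞⊞⊞
???∙∘∙⊞⊛⊞⊞⊞⊞
??∘⊞⊞∘⊚∘⊞⊞⊞⊞
?⊞∘⊛≋∙∘∙⊞⊞⊞⊞
?∘≋∘∙∘⊛⊛⊞⊞⊞⊞
?∙⊞∘⊛∙∙∙⊞⊞⊞⊞
?∙∘⊛∘∘≋≋⊞⊞⊞⊞
?⊛∙∙∙≋≋∘⊞⊞⊞⊞

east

???????⊞⊞⊞⊞⊞
???????⊞⊞⊞⊞⊞
???????⊞⊞⊞⊞⊞
???????⊞⊞⊞⊞⊞
??∘∘∙∘∙⊞⊞⊞⊞⊞
??∙∘∙⊞⊛⊞⊞⊞⊞⊞
?∘⊞⊞∘∘⊚⊞⊞⊞⊞⊞
⊞∘⊛≋∙∘∙⊞⊞⊞⊞⊞
∘≋∘∙∘⊛⊛⊞⊞⊞⊞⊞
∙⊞∘⊛∙∙∙⊞⊞⊞⊞⊞
∙∘⊛∘∘≋≋⊞⊞⊞⊞⊞
⊛∙∙∙≋≋∘⊞⊞⊞⊞⊞

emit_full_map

??∘∘∙∘∙
??∙∘∙⊞⊛
?∘⊞⊞∘∘⊚
⊞∘⊛≋∙∘∙
∘≋∘∙∘⊛⊛
∙⊞∘⊛∙∙∙
∙∘⊛∘∘≋≋
⊛∙∙∙≋≋∘
??∘∘⊛⊛∙


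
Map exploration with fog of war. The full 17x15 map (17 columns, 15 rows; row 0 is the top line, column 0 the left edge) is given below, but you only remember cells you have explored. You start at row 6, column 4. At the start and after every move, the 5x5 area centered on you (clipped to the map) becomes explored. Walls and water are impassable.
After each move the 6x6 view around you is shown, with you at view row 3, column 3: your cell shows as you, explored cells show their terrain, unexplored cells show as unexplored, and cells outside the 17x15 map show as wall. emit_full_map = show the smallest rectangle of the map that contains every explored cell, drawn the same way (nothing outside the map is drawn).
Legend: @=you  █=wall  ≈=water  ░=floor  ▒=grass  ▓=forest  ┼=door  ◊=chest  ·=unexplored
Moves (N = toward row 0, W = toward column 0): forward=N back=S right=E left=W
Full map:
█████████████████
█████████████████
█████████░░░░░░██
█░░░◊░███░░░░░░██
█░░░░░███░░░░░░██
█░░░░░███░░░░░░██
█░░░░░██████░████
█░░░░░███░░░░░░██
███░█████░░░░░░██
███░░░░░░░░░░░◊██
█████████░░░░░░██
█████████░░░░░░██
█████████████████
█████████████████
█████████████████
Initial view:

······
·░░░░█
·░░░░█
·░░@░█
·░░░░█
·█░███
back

·░░░░█
·░░░░█
·░░░░█
·░░@░█
·█░███
·█░░░░

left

··░░░░
·░░░░░
·░░░░░
·░░@░░
·██░██
·██░░░

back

·░░░░░
·░░░░░
·░░░░░
·██@██
·██░░░
·█████

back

·░░░░░
·░░░░░
·██░██
·██@░░
·█████
·█████

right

░░░░░█
░░░░░█
██░███
██░@░░
██████
██████

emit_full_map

·░░░░█
░░░░░█
░░░░░█
░░░░░█
██░███
██░@░░
██████
██████

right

░░░░█·
░░░░██
█░████
█░░@░░
██████
██████

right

░░░█··
░░░███
░█████
░░░@░░
██████
██████

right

░░█···
░░███░
█████░
░░░@░░
█████░
█████░

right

░█····
░███░░
████░░
░░░@░░
████░░
████░░

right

█·····
███░░░
███░░░
░░░@░░
███░░░
███░░░

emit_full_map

·░░░░█·····
░░░░░█·····
░░░░░█·····
░░░░░███░░░
██░█████░░░
██░░░░░░@░░
████████░░░
████████░░░

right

······
██░░░░
██░░░░
░░░@░░
██░░░░
██░░░░

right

······
█░░░░░
█░░░░░
░░░@░░
█░░░░░
█░░░░░

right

······
░░░░░░
░░░░░░
░░░@░◊
░░░░░░
░░░░░░

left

······
█░░░░░
█░░░░░
░░░@░░
█░░░░░
█░░░░░

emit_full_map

·░░░░█········
░░░░░█········
░░░░░█········
░░░░░███░░░░░░
██░█████░░░░░░
██░░░░░░░░@░░◊
████████░░░░░░
████████░░░░░░


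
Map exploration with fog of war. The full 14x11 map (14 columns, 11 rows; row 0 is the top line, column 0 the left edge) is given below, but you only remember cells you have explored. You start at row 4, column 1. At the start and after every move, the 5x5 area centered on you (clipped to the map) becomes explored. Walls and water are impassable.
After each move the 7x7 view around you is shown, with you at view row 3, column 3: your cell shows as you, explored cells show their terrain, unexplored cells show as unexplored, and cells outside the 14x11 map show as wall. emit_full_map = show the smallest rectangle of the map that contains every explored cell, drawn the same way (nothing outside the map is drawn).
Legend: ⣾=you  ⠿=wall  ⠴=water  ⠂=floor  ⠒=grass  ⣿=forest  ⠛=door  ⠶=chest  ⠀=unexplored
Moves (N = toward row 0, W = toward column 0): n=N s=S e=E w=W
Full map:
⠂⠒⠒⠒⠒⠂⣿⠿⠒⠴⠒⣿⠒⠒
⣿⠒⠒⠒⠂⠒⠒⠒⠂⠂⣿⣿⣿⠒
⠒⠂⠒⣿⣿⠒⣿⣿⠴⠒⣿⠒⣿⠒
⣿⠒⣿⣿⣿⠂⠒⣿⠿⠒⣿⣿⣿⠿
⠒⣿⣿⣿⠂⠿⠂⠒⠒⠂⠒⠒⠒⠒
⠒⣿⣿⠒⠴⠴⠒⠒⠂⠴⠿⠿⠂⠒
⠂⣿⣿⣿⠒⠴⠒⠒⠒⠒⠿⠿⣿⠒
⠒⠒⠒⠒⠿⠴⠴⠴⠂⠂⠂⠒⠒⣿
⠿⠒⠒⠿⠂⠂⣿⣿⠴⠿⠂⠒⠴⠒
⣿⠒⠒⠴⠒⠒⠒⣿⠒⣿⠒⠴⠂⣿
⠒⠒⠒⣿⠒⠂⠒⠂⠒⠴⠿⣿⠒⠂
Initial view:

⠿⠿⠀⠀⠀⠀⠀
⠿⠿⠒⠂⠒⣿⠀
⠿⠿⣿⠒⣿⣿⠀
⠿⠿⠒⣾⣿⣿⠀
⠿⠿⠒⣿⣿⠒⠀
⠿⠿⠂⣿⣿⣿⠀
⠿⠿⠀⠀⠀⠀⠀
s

⠿⠿⠒⠂⠒⣿⠀
⠿⠿⣿⠒⣿⣿⠀
⠿⠿⠒⣿⣿⣿⠀
⠿⠿⠒⣾⣿⠒⠀
⠿⠿⠂⣿⣿⣿⠀
⠿⠿⠒⠒⠒⠒⠀
⠿⠿⠀⠀⠀⠀⠀

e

⠿⠒⠂⠒⣿⠀⠀
⠿⣿⠒⣿⣿⣿⠀
⠿⠒⣿⣿⣿⠂⠀
⠿⠒⣿⣾⠒⠴⠀
⠿⠂⣿⣿⣿⠒⠀
⠿⠒⠒⠒⠒⠿⠀
⠿⠀⠀⠀⠀⠀⠀

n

⠿⠀⠀⠀⠀⠀⠀
⠿⠒⠂⠒⣿⣿⠀
⠿⣿⠒⣿⣿⣿⠀
⠿⠒⣿⣾⣿⠂⠀
⠿⠒⣿⣿⠒⠴⠀
⠿⠂⣿⣿⣿⠒⠀
⠿⠒⠒⠒⠒⠿⠀

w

⠿⠿⠀⠀⠀⠀⠀
⠿⠿⠒⠂⠒⣿⣿
⠿⠿⣿⠒⣿⣿⣿
⠿⠿⠒⣾⣿⣿⠂
⠿⠿⠒⣿⣿⠒⠴
⠿⠿⠂⣿⣿⣿⠒
⠿⠿⠒⠒⠒⠒⠿

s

⠿⠿⠒⠂⠒⣿⣿
⠿⠿⣿⠒⣿⣿⣿
⠿⠿⠒⣿⣿⣿⠂
⠿⠿⠒⣾⣿⠒⠴
⠿⠿⠂⣿⣿⣿⠒
⠿⠿⠒⠒⠒⠒⠿
⠿⠿⠀⠀⠀⠀⠀

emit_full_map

⠒⠂⠒⣿⣿
⣿⠒⣿⣿⣿
⠒⣿⣿⣿⠂
⠒⣾⣿⠒⠴
⠂⣿⣿⣿⠒
⠒⠒⠒⠒⠿

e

⠿⠒⠂⠒⣿⣿⠀
⠿⣿⠒⣿⣿⣿⠀
⠿⠒⣿⣿⣿⠂⠀
⠿⠒⣿⣾⠒⠴⠀
⠿⠂⣿⣿⣿⠒⠀
⠿⠒⠒⠒⠒⠿⠀
⠿⠀⠀⠀⠀⠀⠀

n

⠿⠀⠀⠀⠀⠀⠀
⠿⠒⠂⠒⣿⣿⠀
⠿⣿⠒⣿⣿⣿⠀
⠿⠒⣿⣾⣿⠂⠀
⠿⠒⣿⣿⠒⠴⠀
⠿⠂⣿⣿⣿⠒⠀
⠿⠒⠒⠒⠒⠿⠀

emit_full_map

⠒⠂⠒⣿⣿
⣿⠒⣿⣿⣿
⠒⣿⣾⣿⠂
⠒⣿⣿⠒⠴
⠂⣿⣿⣿⠒
⠒⠒⠒⠒⠿
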